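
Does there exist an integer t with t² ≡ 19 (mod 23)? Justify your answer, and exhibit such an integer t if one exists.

No, no such integer exists.

23 is prime, so by Euler's criterion 19 is a square mod 23 iff 19^((23−1)/2) = 19^11 ≡ 1 (mod 23).
Squaring successively (mod 23): 19^2 = 361 ≡ 16; 19^4 ≡ 16² = 256 ≡ 3; 19^8 ≡ 3² = 9 ≡ 9.
Since 11 = 8 + 2 + 1, 19^11 ≡ 9 · 16 · 19; multiplying out mod 23: 9·16 = 144 ≡ 6, then 6·19 = 114 ≡ 22. Thus 19^11 ≡ 22 ≡ −1 (mod 23).
By Euler's criterion 19 is a quadratic non-residue mod 23: no t satisfies t² ≡ 19 (mod 23).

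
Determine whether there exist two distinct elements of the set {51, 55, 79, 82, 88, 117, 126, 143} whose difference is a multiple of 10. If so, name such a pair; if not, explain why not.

Residues mod 10: 51↦1, 55↦5, 79↦9, 82↦2, 88↦8, 117↦7, 126↦6, 143↦3.
These 8 residues are pairwise different, hence no difference of two elements is divisible by 10.

No, no such pair exists.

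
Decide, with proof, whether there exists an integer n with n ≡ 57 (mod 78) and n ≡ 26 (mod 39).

No, no such integer exists.

gcd(78, 39) = 39. If n ≡ 57 (mod 78) and n ≡ 26 (mod 39), then n ≡ 57 (mod 39) and n ≡ 26 (mod 39).
But 57 mod 39 = 18 while 26 mod 39 = 26, a contradiction.
Hence the system has no solution.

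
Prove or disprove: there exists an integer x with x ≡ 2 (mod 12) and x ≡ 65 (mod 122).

Reduce both congruences modulo 2, which divides 12 and 122: they say x ≡ 2 (mod 2) and x ≡ 65 (mod 2).
But 2 mod 2 = 0 while 65 mod 2 = 1, a contradiction.
Hence the system has no solution.

No, no such integer exists.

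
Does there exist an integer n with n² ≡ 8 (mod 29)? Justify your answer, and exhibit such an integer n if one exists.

29 is prime, so by Euler's criterion 8 is a square mod 29 iff 8^((29−1)/2) = 8^14 ≡ 1 (mod 29).
Repeated squaring mod 29: 8^2 = 64 ≡ 6; 8^4 ≡ 6² = 36 ≡ 7; 8^8 ≡ 7² = 49 ≡ 20.
Since 14 = 8 + 4 + 2, 8^14 ≡ 20 · 7 · 6; multiplying out mod 29: 20·7 = 140 ≡ 24, then 24·6 = 144 ≡ 28. Thus 8^14 ≡ 28 ≡ −1 (mod 29).
By Euler's criterion 8 is a quadratic non-residue mod 29: no n satisfies n² ≡ 8 (mod 29).

There is no such integer.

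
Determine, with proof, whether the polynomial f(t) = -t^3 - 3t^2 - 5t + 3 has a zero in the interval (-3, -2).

No such root exists.

Evaluate at the endpoints: f(-3) = 18, f(-2) = 9 — same sign (positive).
The derivative f'(t) = -3t^2 - 6t - 5 is a quadratic with discriminant (-6)² − 4·(-3)·(-5) = -24 < 0; it never vanishes, so it is always negative (sign of the leading coefficient).
Hence f is strictly decreasing on ℝ, and in particular on [-3, -2]. A strictly monotone function with same-sign endpoint values stays positive on the whole interval, so f has no zero in (-3, -2).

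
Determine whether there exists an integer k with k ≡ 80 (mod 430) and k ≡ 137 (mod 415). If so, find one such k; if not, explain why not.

No, no such integer exists.

gcd(430, 415) = 5. If k ≡ 80 (mod 430) and k ≡ 137 (mod 415), then k ≡ 80 (mod 5) and k ≡ 137 (mod 5).
But 80 mod 5 = 0 while 137 mod 5 = 2, a contradiction.
So no integer satisfies both congruences.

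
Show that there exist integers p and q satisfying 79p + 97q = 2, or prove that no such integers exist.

79 and 97 are coprime, so 79p + 97q ranges over all of ℤ.
Dividing repeatedly: 97 = 1·79 + 18, 79 = 4·18 + 7, 18 = 2·7 + 4, 7 = 1·4 + 3, 4 = 1·3 + 1, 3 = 3·1 + 0.
Unwinding: 1 = 4 − 1·3 = 4 − (7 − 1·4) = −7 + 2·4 = −7 + 2·(18 − 2·7) = 2·18 − 5·7 = 2·18 − 5·(79 − 4·18) = −5·79 + 22·18 = −5·79 + 22·(97 − 1·79) = 22·97 − 27·79, i.e. 79·(-27) + 97·22 = 1.
Scaling by 2 gives the particular solution (p, q) = (-54, 44).
Adding 1·97 to p and subtracting 1·79 from q gives the tidier solution (43, -35).
Check: 79·43 + 97·(-35) = 3397 − 3395 = 2. ✓

p = 43, q = -35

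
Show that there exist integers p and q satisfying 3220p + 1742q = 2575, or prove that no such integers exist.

Any value of 3220p + 1742q is a multiple of gcd(3220, 1742) = 2.
However 2575 leaves remainder 1 on division by 2.
Therefore 3220p + 1742q = 2575 has no solution in integers.

No such integers exist.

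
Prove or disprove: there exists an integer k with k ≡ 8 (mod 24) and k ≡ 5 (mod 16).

gcd(24, 16) = 8. If k ≡ 8 (mod 24) and k ≡ 5 (mod 16), then k ≡ 8 (mod 8) and k ≡ 5 (mod 8).
However 8 ≡ 0 and 5 ≡ 5 (mod 8), and 0 ≠ 5.
Therefore no such k exists.

There is no such integer.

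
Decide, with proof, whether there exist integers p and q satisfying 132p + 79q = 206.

Since gcd(132, 79) = 1, every integer is an integer combination of 132 and 79.
Dividing repeatedly: 132 = 1·79 + 53, 79 = 1·53 + 26, 53 = 2·26 + 1, 26 = 26·1 + 0.
Unwinding: 1 = 53 − 2·26 = 53 − 2·(79 − 1·53) = −2·79 + 3·53 = −2·79 + 3·(132 − 1·79) = 3·132 − 5·79, i.e. 132·3 + 79·(-5) = 1.
Times 206: 132·618 + 79·(-1030) = 206, so (618, -1030) solves it.
The general solution is p = 618 + 79k, q = -1030 − 132k; taking k = -7 gives the smaller pair p = 65, q = -106.
Indeed 132·65 + 79·(-106) = 8580 − 8374 = 206.

p = 65, q = -106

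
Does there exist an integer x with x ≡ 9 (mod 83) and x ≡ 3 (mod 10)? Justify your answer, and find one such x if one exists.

The moduli 83 and 10 are coprime, so by the Chinese Remainder Theorem a unique solution modulo 830 exists.
Any solution of the first congruence is x = 9 + 83t; substituting into the second, 83t ≡ 3 − 9 ≡ 4 (mod 10).
83 ≡ 3 (mod 10), so this reads 3t ≡ 4 (mod 10). Invert 3 mod 10 by the Euclidean algorithm: 10 = 3·3 + 1, 3 = 3·1 + 0; back-substituting, 1 = 10 − 3·3. Hence 3·(-3) ≡ 1, so 3⁻¹ ≡ -3 ≡ 7 (mod 10).
Therefore t ≡ 7·4 = 28 ≡ 8 (mod 10).
Taking t = 8 gives x = 9 + 83·8 = 673.
Verify: 673 = 8·83 + 9 and 673 = 67·10 + 3. ✓

x = 673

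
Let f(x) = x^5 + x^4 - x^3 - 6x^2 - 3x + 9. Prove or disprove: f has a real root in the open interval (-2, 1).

f(-2) = -17 and f(1) = 1, which have opposite signs.
As a polynomial, f is continuous on every closed interval.
By the Intermediate Value Theorem f must vanish at some point of (-2, 1).

Yes, f has a root in the interval.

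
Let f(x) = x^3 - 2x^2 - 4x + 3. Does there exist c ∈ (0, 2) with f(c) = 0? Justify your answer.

f(0) = 3 and f(2) = -5, which have opposite signs.
Since f is a polynomial it is continuous on [0, 2].
By the Intermediate Value Theorem f must vanish at some point of (0, 2).

Yes, f has a root in the interval.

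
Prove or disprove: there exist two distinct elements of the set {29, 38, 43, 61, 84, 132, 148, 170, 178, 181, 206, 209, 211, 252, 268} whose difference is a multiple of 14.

Yes: 29 and 43.

Reduce each element mod 14: 29↦1, 38↦10, 43↦1, 61↦5, 84↦0, 132↦6, 148↦8, 170↦2, 178↦10, 181↦13, 206↦10, 209↦13, 211↦1, 252↦0, 268↦2. The residue 1 repeats (at 29 and 43), and 43 − 29 = 14 = 1·14.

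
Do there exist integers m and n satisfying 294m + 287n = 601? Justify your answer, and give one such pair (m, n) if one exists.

No, no such integers exist.

Any value of 294m + 287n is a multiple of gcd(294, 287) = 7.
But 601 is not a multiple of 7 (it leaves remainder 6).
Therefore 294m + 287n = 601 has no solution in integers.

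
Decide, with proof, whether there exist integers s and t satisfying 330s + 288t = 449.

Both 330 and 288 are divisible by gcd(330, 288) = 6, hence so is any combination 330s + 288t.
But 449 is not a multiple of 6 (it leaves remainder 5).
Therefore 330s + 288t = 449 has no solution in integers.

There are no such integers.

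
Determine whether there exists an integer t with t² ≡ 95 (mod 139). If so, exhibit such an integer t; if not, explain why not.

Apply Euler's criterion with the prime 139: 95 is a quadratic residue iff 95^69 ≡ 1 (mod 139), and a non-residue iff it is ≡ −1.
Repeated squaring mod 139: 95^2 = 9025 ≡ 129; 95^4 ≡ 129² = 16641 ≡ 100; 95^8 ≡ 100² = 10000 ≡ 131; 95^16 ≡ 131² = 17161 ≡ 64; 95^32 ≡ 64² = 4096 ≡ 65; 95^64 ≡ 65² = 4225 ≡ 55.
Since 69 = 64 + 4 + 1, 95^69 ≡ 55 · 100 · 95; multiplying out mod 139: 55·100 = 5500 ≡ 79, then 79·95 = 7505 ≡ 138. Thus 95^69 ≡ 138 ≡ −1 (mod 139).
The value −1 means 95 is a non-residue modulo 139, so t² ≡ 95 (mod 139) is impossible.

There is no such integer.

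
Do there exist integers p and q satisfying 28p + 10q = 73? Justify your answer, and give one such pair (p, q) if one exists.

gcd(28, 10) = 2, so every integer of the form 28p + 10q is a multiple of 2.
But 73 = 2·36 + 1, so 2 ∤ 73.
Hence no integers p, q satisfy the equation.

No such integers exist.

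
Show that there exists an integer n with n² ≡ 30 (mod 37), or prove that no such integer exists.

n = 17

Take n = 17. Then 17² = 289 = 7·37 + 30, so 17² ≡ 30 (mod 37).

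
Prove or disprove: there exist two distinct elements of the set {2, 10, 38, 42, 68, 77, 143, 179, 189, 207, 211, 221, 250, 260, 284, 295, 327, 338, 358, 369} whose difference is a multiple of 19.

Reduce each element mod 19: 2↦2, 10↦10, 38↦0, 42↦4, 68↦11, 77↦1, 143↦10, 179↦8, 189↦18, 207↦17, 211↦2, 221↦12, 250↦3, 260↦13, 284↦18, 295↦10, 327↦4, 338↦15, 358↦16, 369↦8. The residue 2 repeats (at 2 and 211), and 211 − 2 = 209 = 11·19.

2 and 211 are such a pair.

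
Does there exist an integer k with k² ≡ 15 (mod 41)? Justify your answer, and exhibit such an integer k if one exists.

Apply Euler's criterion with the prime 41: 15 is a quadratic residue iff 15^20 ≡ 1 (mod 41), and a non-residue iff it is ≡ −1.
Repeated squaring mod 41: 15^2 = 225 ≡ 20; 15^4 ≡ 20² = 400 ≡ 31; 15^8 ≡ 31² = 961 ≡ 18; 15^16 ≡ 18² = 324 ≡ 37.
Since 20 = 16 + 4, 15^20 ≡ 37 · 31; multiplying out mod 41: 37·31 = 1147 ≡ 40. Thus 15^20 ≡ 40 ≡ −1 (mod 41).
The value −1 means 15 is a non-residue modulo 41, so k² ≡ 15 (mod 41) is impossible.

No such integer exists.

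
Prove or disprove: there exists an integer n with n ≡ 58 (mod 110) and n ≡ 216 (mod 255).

There is no such integer.

Reduce both congruences modulo 5, which divides 110 and 255: they say n ≡ 58 (mod 5) and n ≡ 216 (mod 5).
But 58 mod 5 = 3 while 216 mod 5 = 1, a contradiction.
Hence the system has no solution.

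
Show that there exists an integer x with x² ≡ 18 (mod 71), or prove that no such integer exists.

x = 36

Take x = 36. Then 36² = 1296 = 18·71 + 18, so 36² ≡ 18 (mod 71).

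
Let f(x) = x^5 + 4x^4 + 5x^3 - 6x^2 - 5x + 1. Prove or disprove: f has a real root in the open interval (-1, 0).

f(-1) = -2 and f(0) = 1, which have opposite signs.
Since f is a polynomial it is continuous on [-1, 0].
By the Intermediate Value Theorem, f takes the value 0 somewhere in the open interval.

Such a root exists.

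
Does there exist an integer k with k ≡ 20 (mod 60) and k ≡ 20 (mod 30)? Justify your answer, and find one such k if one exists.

k = 20

The moduli are not coprime: gcd(60, 30) = 30. Compatibility requires 30 ∣ (20 − 20) = 0, which holds, so solutions exist.
In fact k = 20 itself already satisfies 20 mod 30 = 20.
Indeed 20 ≡ 20 (mod 60) and 20 ≡ 20 (mod 30).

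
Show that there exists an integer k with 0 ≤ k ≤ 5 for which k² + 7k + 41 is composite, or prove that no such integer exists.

At k = 4: 4² + 7·4 + 41 = 85 = 5·17, which is composite.

k = 4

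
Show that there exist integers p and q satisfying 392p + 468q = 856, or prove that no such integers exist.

p = 38, q = -30

gcd(392, 468) = 4, and 4 divides 856, so integer solutions exist.
Dividing through by 4 reduces the equation to 98p + 117q = 214.
Euclidean algorithm: 117 = 1·98 + 19, 98 = 5·19 + 3, 19 = 6·3 + 1, 3 = 3·1 + 0.
Back-substituting, 1 = 19 − 6·3 = 19 − 6·(98 − 5·19) = −6·98 + 31·19 = −6·98 + 31·(117 − 1·98) = 31·117 − 37·98; that is, 98·(-37) + 117·31 = 1.
Multiplying through by 214: p = (-37)·214 = -7918, q = 31·214 = 6634 is a solution.
The general solution is p = -7918 + 117k, q = 6634 − 98k; taking k = 68 gives the smaller pair p = 38, q = -30.
Indeed 392·38 + 468·(-30) = 14896 − 14040 = 856.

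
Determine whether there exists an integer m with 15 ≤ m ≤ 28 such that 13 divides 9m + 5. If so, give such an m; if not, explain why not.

m = 24

For m = 15, 16, …, 23 the values 140, 149, 158, 167, 176, 185, 194, 203, 212 are not multiples of 13. Try m = 24: 9·24 + 5 = 221 = 17·13, which is divisible by 13.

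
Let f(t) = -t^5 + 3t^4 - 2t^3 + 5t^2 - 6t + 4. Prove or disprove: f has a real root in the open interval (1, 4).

f(1) = 3 and f(4) = -324, which have opposite signs.
f is continuous everywhere (it is a polynomial), in particular on [1, 4].
By the Intermediate Value Theorem f must vanish at some point of (1, 4).

Such a root exists.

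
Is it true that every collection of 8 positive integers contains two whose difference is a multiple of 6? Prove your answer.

Partition the integers by their residue mod 6; there are 6 classes.
Since 8 > 6, two of the 8 integers must share a residue class by the pigeonhole principle; call them a and b.
Their difference a − b is then a multiple of 6.

Yes.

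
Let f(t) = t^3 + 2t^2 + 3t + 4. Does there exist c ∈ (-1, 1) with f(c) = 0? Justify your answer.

f(-1) = 2 and f(1) = 10, both positive.
The derivative f'(t) = 3t^2 + 4t + 3 is a quadratic with discriminant 4² − 4·3·3 = -20 < 0; it never vanishes, so it is always positive (sign of the leading coefficient).
So f is strictly increasing; between -1 and 1 its values lie between f(-1) = 2 and f(1) = 10, all positive. Therefore f has no root in (-1, 1).

No such root exists.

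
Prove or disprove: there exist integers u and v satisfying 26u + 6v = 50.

gcd(26, 6) = 2, and 2 divides 50, so integer solutions exist.
Dividing through by 2 reduces the equation to 13u + 3v = 25.
Dividing repeatedly: 13 = 4·3 + 1, 3 = 3·1 + 0.
Unwinding: 1 = 13 − 4·3, i.e. 13·1 + 3·(-4) = 1.
Scaling by 25 gives the particular solution (u, v) = (25, -100).
The general solution is u = 25 + 3k, v = -100 − 13k; taking k = -8 gives the smaller pair u = 1, v = 4.
Check: 26·1 + 6·4 = 26 + 24 = 50. ✓

u = 1, v = 4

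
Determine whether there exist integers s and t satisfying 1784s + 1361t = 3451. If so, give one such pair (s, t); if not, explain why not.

Since gcd(1784, 1361) = 1, every integer is an integer combination of 1784 and 1361.
Dividing repeatedly: 1784 = 1·1361 + 423, 1361 = 3·423 + 92, 423 = 4·92 + 55, 92 = 1·55 + 37, 55 = 1·37 + 18, 37 = 2·18 + 1, 18 = 18·1 + 0.
Unwinding: 1 = 37 − 2·18 = 37 − 2·(55 − 1·37) = −2·55 + 3·37 = −2·55 + 3·(92 − 1·55) = 3·92 − 5·55 = 3·92 − 5·(423 − 4·92) = −5·423 + 23·92 = −5·423 + 23·(1361 − 3·423) = 23·1361 − 74·423 = 23·1361 − 74·(1784 − 1·1361) = −74·1784 + 97·1361, i.e. 1784·(-74) + 1361·97 = 1.
Multiplying through by 3451: s = (-74)·3451 = -255374, t = 97·3451 = 334747 is a solution.
The general solution is s = -255374 + 1361k, t = 334747 − 1784k; taking k = 188 gives the smaller pair s = 494, t = -645.
Indeed 1784·494 + 1361·(-645) = 881296 − 877845 = 3451.

s = 494, t = -645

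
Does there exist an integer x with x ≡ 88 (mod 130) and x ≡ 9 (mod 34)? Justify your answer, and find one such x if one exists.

gcd(130, 34) = 2. If x ≡ 88 (mod 130) and x ≡ 9 (mod 34), then x ≡ 88 (mod 2) and x ≡ 9 (mod 2).
However 88 ≡ 0 and 9 ≡ 1 (mod 2), and 0 ≠ 1.
Therefore no such x exists.

No such integer exists.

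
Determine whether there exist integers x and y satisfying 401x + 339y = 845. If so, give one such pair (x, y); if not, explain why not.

401 and 339 are coprime, so 401x + 339y ranges over all of ℤ.
Euclidean algorithm: 401 = 1·339 + 62, 339 = 5·62 + 29, 62 = 2·29 + 4, 29 = 7·4 + 1, 4 = 4·1 + 0.
Working back up the chain: 1 = 29 − 7·4 = 29 − 7·(62 − 2·29) = −7·62 + 15·29 = −7·62 + 15·(339 − 5·62) = 15·339 − 82·62 = 15·339 − 82·(401 − 1·339) = −82·401 + 97·339. So 401·(-82) + 339·97 = 1.
Multiplying through by 845: x = (-82)·845 = -69290, y = 97·845 = 81965 is a solution.
Shifting by a multiple of (339, −401) keeps it a solution: x = -69290 + 205·339 = 205, y = 81965 − 205·401 = -240.
Check: 401·205 + 339·(-240) = 82205 − 81360 = 845. ✓

x = 205, y = -240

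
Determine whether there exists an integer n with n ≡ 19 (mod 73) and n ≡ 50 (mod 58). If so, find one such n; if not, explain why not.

n = 2428

gcd(73, 58) = 1, so the Chinese Remainder Theorem guarantees exactly one residue class mod 4234 satisfying both.
Write n = 19 + 73t and require 19 + 73t ≡ 50 (mod 58), i.e. 73t ≡ 31 (mod 58).
73 ≡ 15 (mod 58), so this reads 15t ≡ 31 (mod 58). Since 15·31 = 465 = 8·58 + 1, the inverse of 15 mod 58 is 31.
Multiplying by 31: t ≡ 31·31 = 961 ≡ 33 (mod 58).
With t = 33: n = 19 + 73·33 = 2428.
Verify: 2428 = 33·73 + 19 and 2428 = 41·58 + 50. ✓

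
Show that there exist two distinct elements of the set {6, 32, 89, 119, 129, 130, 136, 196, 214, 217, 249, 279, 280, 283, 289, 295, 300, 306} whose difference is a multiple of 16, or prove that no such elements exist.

Reduce each element mod 16: 6↦6, 32↦0, 89↦9, 119↦7, 129↦1, 130↦2, 136↦8, 196↦4, 214↦6, 217↦9, 249↦9, 279↦7, 280↦8, 283↦11, 289↦1, 295↦7, 300↦12, 306↦2. The residue 6 repeats (at 6 and 214), and 214 − 6 = 208 = 13·16.

6 and 214 are such a pair.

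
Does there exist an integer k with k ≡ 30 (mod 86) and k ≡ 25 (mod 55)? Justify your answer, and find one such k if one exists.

k = 2610

Since 86 and 55 share no common factor, CRT says the pair of congruences has a solution (unique mod 4730).
Any solution of the first congruence is k = 30 + 86t; substituting into the second, 86t ≡ 25 − 30 ≡ 50 (mod 55).
86 ≡ 31 (mod 55), so this reads 31t ≡ 50 (mod 55). Invert 31 mod 55 by the Euclidean algorithm: 55 = 1·31 + 24, 31 = 1·24 + 7, 24 = 3·7 + 3, 7 = 2·3 + 1, 3 = 3·1 + 0; back-substituting, 1 = 7 − 2·3 = 7 − 2·(24 − 3·7) = −2·24 + 7·7 = −2·24 + 7·(31 − 1·24) = 7·31 − 9·24 = 7·31 − 9·(55 − 1·31) = −9·55 + 16·31. Hence 31·16 ≡ 1, so 31⁻¹ ≡ 16 (mod 55).
Multiplying by 16: t ≡ 16·50 = 800 ≡ 30 (mod 55).
Taking t = 30 gives k = 30 + 86·30 = 2610.
Indeed 2610 ≡ 30 (mod 86) and 2610 ≡ 25 (mod 55).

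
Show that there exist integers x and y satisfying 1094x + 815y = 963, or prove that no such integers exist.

x = 687, y = -921

Since gcd(1094, 815) = 1, every integer is an integer combination of 1094 and 815.
Run the Euclidean algorithm on 1094 and 815: 1094 = 1·815 + 279, 815 = 2·279 + 257, 279 = 1·257 + 22, 257 = 11·22 + 15, 22 = 1·15 + 7, 15 = 2·7 + 1, 7 = 7·1 + 0.
Unwinding: 1 = 15 − 2·7 = 15 − 2·(22 − 1·15) = −2·22 + 3·15 = −2·22 + 3·(257 − 11·22) = 3·257 − 35·22 = 3·257 − 35·(279 − 1·257) = −35·279 + 38·257 = −35·279 + 38·(815 − 2·279) = 38·815 − 111·279 = 38·815 − 111·(1094 − 1·815) = −111·1094 + 149·815, i.e. 1094·(-111) + 815·149 = 1.
Scaling by 963 gives the particular solution (x, y) = (-106893, 143487).
Shifting by a multiple of (815, −1094) keeps it a solution: x = -106893 + 132·815 = 687, y = 143487 − 132·1094 = -921.
Indeed 1094·687 + 815·(-921) = 751578 − 750615 = 963.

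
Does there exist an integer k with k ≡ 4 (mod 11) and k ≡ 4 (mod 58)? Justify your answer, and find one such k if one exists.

k = 4

Since 11 and 58 share no common factor, CRT says the pair of congruences has a solution (unique mod 638).
Any solution of the first congruence is k = 4 + 11t; substituting into the second, 11t ≡ 4 − 4 ≡ 0 (mod 58).
t = 0 satisfies this.
Taking t = 0 gives k = 4 + 11·0 = 4.
Check: 4 mod 11 = 4, 4 mod 58 = 4. ✓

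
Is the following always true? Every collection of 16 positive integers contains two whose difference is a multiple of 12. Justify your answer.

Partition the integers by their residue mod 12; there are 12 classes.
With 16 integers and only 12 classes, the pigeonhole principle forces two of them, say a and b, into the same class.
Then a ≡ b (mod 12), i.e. 12 ∣ (a − b).

Yes.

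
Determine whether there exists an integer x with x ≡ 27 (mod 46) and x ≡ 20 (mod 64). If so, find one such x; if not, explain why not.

No, no such integer exists.

Both moduli are multiples of 2 = gcd(46, 64), so any solution would satisfy x ≡ 27 and x ≡ 20 modulo 2 simultaneously.
These are incompatible: 27 − 20 = 7 is not divisible by 2.
Hence the system has no solution.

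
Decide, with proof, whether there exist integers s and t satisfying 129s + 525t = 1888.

No such integers exist.

Both 129 and 525 are divisible by gcd(129, 525) = 3, hence so is any combination 129s + 525t.
But 1888 is not a multiple of 3 (it leaves remainder 1).
Hence no integers s, t satisfy the equation.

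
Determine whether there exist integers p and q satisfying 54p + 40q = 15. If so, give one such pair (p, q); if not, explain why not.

No, no such integers exist.

gcd(54, 40) = 2, so every integer of the form 54p + 40q is a multiple of 2.
But 15 = 2·7 + 1, so 2 ∤ 15.
So the equation is unsolvable over ℤ.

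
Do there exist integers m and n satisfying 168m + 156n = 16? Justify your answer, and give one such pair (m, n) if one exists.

Any value of 168m + 156n is a multiple of gcd(168, 156) = 12.
But 16 is not a multiple of 12 (it leaves remainder 4).
Therefore 168m + 156n = 16 has no solution in integers.

No such integers exist.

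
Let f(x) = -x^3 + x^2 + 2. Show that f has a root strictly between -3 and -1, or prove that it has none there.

No.

f(-3) = 38 and f(-1) = 4, both positive, so a sign-change argument is unavailable; we show f keeps this sign on the whole interval.
Shift to the endpoint -1: with x = -1 − u (0 < u < 2), one computes f(-1 − u) = u^3 + 4u^2 + 5u + 4.
The nonzero coefficients here are all positive, so for u > 0 every term is positive (or zero), and the constant term 4 is strictly positive.
Therefore f(x) > 0 throughout (-3, -1), and f has no zero there.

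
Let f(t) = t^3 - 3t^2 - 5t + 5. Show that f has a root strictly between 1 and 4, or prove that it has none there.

Yes, f has a root in the interval.

f(1) = -2 and f(4) = 1, which have opposite signs.
f is continuous everywhere (it is a polynomial), in particular on [1, 4].
By the Intermediate Value Theorem f must vanish at some point of (1, 4).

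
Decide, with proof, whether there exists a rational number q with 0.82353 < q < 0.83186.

q = 19/23

Multiplying by 23: 23·0.82353 = 18.94119 and 23·0.83186 = 19.13278, so the integer 19 lies strictly between them.
So q = 19/23 works: it is a ratio of integers, and dividing 23·0.82353 < 19 < 23·0.83186 through by 23 gives 0.82353 < 19/23 < 0.83186.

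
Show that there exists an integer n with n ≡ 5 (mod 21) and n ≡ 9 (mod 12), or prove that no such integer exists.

No, no such integer exists.

gcd(21, 12) = 3. If n ≡ 5 (mod 21) and n ≡ 9 (mod 12), then n ≡ 5 (mod 3) and n ≡ 9 (mod 3).
But 5 mod 3 = 2 while 9 mod 3 = 0, a contradiction.
So no integer satisfies both congruences.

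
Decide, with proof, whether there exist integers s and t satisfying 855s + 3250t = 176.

No, no such integers exist.

Both 855 and 3250 are divisible by gcd(855, 3250) = 5, hence so is any combination 855s + 3250t.
However 176 leaves remainder 1 on division by 5.
Therefore 855s + 3250t = 176 has no solution in integers.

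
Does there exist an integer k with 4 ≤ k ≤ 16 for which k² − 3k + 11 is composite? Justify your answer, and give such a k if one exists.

k = 14

At k = 14: 14² − 3·14 + 11 = 165 = 3·55, which is composite.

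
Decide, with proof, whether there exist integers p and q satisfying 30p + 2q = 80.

p = 0, q = 40

Every value of 30p + 2q is a multiple of gcd(30, 2) = 2; since 2 ∣ 80, solutions exist.
Dividing through by 2 reduces the equation to 15p + 1q = 40.
With a unit coefficient on q, (p, q) = (0, 40) is an immediate solution.
Indeed 30·0 + 2·40 = 0 + 80 = 80.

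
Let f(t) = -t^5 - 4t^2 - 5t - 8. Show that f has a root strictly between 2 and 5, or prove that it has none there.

f(2) = -66 and f(5) = -3258, both negative, so a sign-change argument is unavailable; we show f keeps this sign on the whole interval.
Substitute t = 2 + u, where 0 < u < 3 on the interval. Expanding, f(2 + u) = -u^5 - 10u^4 - 40u^3 - 84u^2 - 101u - 66.
All 6 nonzero coefficients of this polynomial in u are negative; hence for u > 0 the value is a sum of negative terms (the constant -66 among them).
So f is strictly negative on (2, 5); no root exists in the interval.

No such root exists.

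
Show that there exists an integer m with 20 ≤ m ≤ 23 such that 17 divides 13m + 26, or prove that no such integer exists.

For m = 20, 21, 22, 23 the values of 13m + 26 modulo 17 are 14, 10, 6, 2 respectively.
None is 0, so 17 never divides 13m + 26 on this range.

No such integer m in that range exists.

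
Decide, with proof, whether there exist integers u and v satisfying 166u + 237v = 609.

u = 165, v = -113

Since gcd(166, 237) = 1, every integer is an integer combination of 166 and 237.
Euclidean algorithm: 237 = 1·166 + 71, 166 = 2·71 + 24, 71 = 2·24 + 23, 24 = 1·23 + 1, 23 = 23·1 + 0.
Back-substituting, 1 = 24 − 1·23 = 24 − (71 − 2·24) = −71 + 3·24 = −71 + 3·(166 − 2·71) = 3·166 − 7·71 = 3·166 − 7·(237 − 1·166) = −7·237 + 10·166; that is, 166·10 + 237·(-7) = 1.
Times 609: 166·6090 + 237·(-4263) = 609, so (6090, -4263) solves it.
Shifting by a multiple of (237, −166) keeps it a solution: u = 6090 − 25·237 = 165, v = -4263 + 25·166 = -113.
Check: 166·165 + 237·(-113) = 27390 − 26781 = 609. ✓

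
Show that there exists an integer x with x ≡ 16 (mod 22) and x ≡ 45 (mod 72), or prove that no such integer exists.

No such integer exists.

Reduce both congruences modulo 2, which divides 22 and 72: they say x ≡ 16 (mod 2) and x ≡ 45 (mod 2).
These are incompatible: 16 − 45 = -29 is not divisible by 2.
Hence the system has no solution.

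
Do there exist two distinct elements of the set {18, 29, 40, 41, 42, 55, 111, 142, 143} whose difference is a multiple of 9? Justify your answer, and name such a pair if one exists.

No such pair exists.

Reduce each element modulo 9: 18↦0, 29↦2, 40↦4, 41↦5, 42↦6, 55↦1, 111↦3, 142↦7, 143↦8.
These 9 residues are pairwise different, hence no difference of two elements is divisible by 9.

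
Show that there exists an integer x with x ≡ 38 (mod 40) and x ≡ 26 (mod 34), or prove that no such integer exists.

x = 638

gcd(40, 34) = 2. A simultaneous solution exists iff 38 ≡ 26 (mod 2); here 38 mod 2 = 0 = 26 mod 2, so it does.
Write x = 38 + 40t. Then 40t ≡ 26 − 38 ≡ 22 (mod 34); dividing through by 2 gives 20t ≡ 11 (mod 17).
20 ≡ 3 (mod 17), so this reads 3t ≡ 11 (mod 17). Since 3·6 = 18 = 1·17 + 1, the inverse of 3 mod 17 is 6.
Therefore t ≡ 6·11 = 66 ≡ 15 (mod 17).
Then x = 38 + 40·15 = 638.
Verify: 638 = 15·40 + 38 and 638 = 18·34 + 26. ✓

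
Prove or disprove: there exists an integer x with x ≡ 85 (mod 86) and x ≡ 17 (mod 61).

x = 2579

Since 86 and 61 share no common factor, CRT says the pair of congruences has a solution (unique mod 5246).
Write x = 85 + 86t and require 85 + 86t ≡ 17 (mod 61), i.e. 86t ≡ 54 (mod 61).
86 ≡ 25 (mod 61), so this reads 25t ≡ 54 (mod 61). Invert 25 mod 61 by the Euclidean algorithm: 61 = 2·25 + 11, 25 = 2·11 + 3, 11 = 3·3 + 2, 3 = 1·2 + 1, 2 = 2·1 + 0; back-substituting, 1 = 3 − 1·2 = 3 − (11 − 3·3) = −11 + 4·3 = −11 + 4·(25 − 2·11) = 4·25 − 9·11 = 4·25 − 9·(61 − 2·25) = −9·61 + 22·25. Hence 25·22 ≡ 1, so 25⁻¹ ≡ 22 (mod 61).
Therefore t ≡ 22·54 = 1188 ≡ 29 (mod 61).
Taking t = 29 gives x = 85 + 86·29 = 2579.
Indeed 2579 ≡ 85 (mod 86) and 2579 ≡ 17 (mod 61).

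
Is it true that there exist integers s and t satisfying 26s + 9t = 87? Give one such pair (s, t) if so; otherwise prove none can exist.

s = 3, t = 1

26 and 9 are coprime, so 26s + 9t ranges over all of ℤ.
Run the Euclidean algorithm on 26 and 9: 26 = 2·9 + 8, 9 = 1·8 + 1, 8 = 8·1 + 0.
Back-substituting, 1 = 9 − 1·8 = 9 − (26 − 2·9) = −26 + 3·9; that is, 26·(-1) + 9·3 = 1.
Scaling by 87 gives the particular solution (s, t) = (-87, 261).
Adding 10·9 to s and subtracting 10·26 from t gives the tidier solution (3, 1).
Check: 26·3 + 9·1 = 78 + 9 = 87. ✓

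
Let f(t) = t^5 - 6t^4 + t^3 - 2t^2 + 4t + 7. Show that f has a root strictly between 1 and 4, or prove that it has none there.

f(1) = 5 and f(4) = -457, which have opposite signs.
As a polynomial, f is continuous on every closed interval.
By the Intermediate Value Theorem, f takes the value 0 somewhere in the open interval.

Such a root exists.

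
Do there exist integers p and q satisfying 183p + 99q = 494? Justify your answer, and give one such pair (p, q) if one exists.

No such integers exist.

Any value of 183p + 99q is a multiple of gcd(183, 99) = 3.
But 494 = 3·164 + 2, so 3 ∤ 494.
Hence no integers p, q satisfy the equation.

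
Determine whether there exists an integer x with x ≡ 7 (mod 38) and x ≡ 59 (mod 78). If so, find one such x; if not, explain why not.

The moduli are not coprime: gcd(38, 78) = 2. Compatibility requires 2 ∣ (59 − 7) = 52, which holds, so solutions exist.
Write x = 7 + 38t. Then 38t ≡ 59 − 7 ≡ 52 (mod 78); dividing through by 2 gives 19t ≡ 26 (mod 39).
To invert 19 modulo 39: 39 = 2·19 + 1, 19 = 19·1 + 0, and unwinding, 1 = 39 − 2·19. Thus 19⁻¹ ≡ -2 ≡ 37 (mod 39).
Multiplying by 37: t ≡ 37·26 = 962 ≡ 26 (mod 39).
Then x = 7 + 38·26 = 995.
Verify: 995 = 26·38 + 7 and 995 = 12·78 + 59. ✓

x = 995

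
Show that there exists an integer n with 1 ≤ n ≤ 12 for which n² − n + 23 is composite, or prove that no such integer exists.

At n = 12: 12² − 12 + 23 = 155 = 5·31, which is composite.

n = 12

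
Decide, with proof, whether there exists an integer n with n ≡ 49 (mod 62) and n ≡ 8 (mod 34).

Both moduli are multiples of 2 = gcd(62, 34), so any solution would satisfy n ≡ 49 and n ≡ 8 modulo 2 simultaneously.
But 49 mod 2 = 1 while 8 mod 2 = 0, a contradiction.
Therefore no such n exists.

No, no such integer exists.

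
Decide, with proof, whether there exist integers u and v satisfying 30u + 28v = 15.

No such integers exist.

gcd(30, 28) = 2, so every integer of the form 30u + 28v is a multiple of 2.
But 15 = 2·7 + 1, so 2 ∤ 15.
So the equation is unsolvable over ℤ.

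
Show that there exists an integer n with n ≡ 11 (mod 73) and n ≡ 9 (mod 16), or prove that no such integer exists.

n = 1033

gcd(73, 16) = 1, so the Chinese Remainder Theorem guarantees exactly one residue class mod 1168 satisfying both.
Any solution of the first congruence is n = 11 + 73t; substituting into the second, 73t ≡ 9 − 11 ≡ 14 (mod 16).
73 ≡ 9 (mod 16), so this reads 9t ≡ 14 (mod 16). Invert 9 mod 16 by the Euclidean algorithm: 16 = 1·9 + 7, 9 = 1·7 + 2, 7 = 3·2 + 1, 2 = 2·1 + 0; back-substituting, 1 = 7 − 3·2 = 7 − 3·(9 − 1·7) = −3·9 + 4·7 = −3·9 + 4·(16 − 1·9) = 4·16 − 7·9. Hence 9·(-7) ≡ 1, so 9⁻¹ ≡ -7 ≡ 9 (mod 16).
Multiplying by 9: t ≡ 9·14 = 126 ≡ 14 (mod 16).
With t = 14: n = 11 + 73·14 = 1033.
Indeed 1033 ≡ 11 (mod 73) and 1033 ≡ 9 (mod 16).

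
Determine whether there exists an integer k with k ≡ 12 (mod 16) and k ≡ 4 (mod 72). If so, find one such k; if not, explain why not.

k = 76

gcd(16, 72) = 8. A simultaneous solution exists iff 12 ≡ 4 (mod 8); here 12 mod 8 = 4 = 4 mod 8, so it does.
List candidates k ≡ 12 (mod 16): 12, 28, 44, 60, 76. Modulo 72 these are 12, 28, 44, 60, 4; 76 gives 4 as required.
Verify: 76 = 4·16 + 12 and 76 = 1·72 + 4. ✓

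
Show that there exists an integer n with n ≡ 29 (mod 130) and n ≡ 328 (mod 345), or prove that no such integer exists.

There is no such integer.

Both moduli are multiples of 5 = gcd(130, 345), so any solution would satisfy n ≡ 29 and n ≡ 328 modulo 5 simultaneously.
But 29 mod 5 = 4 while 328 mod 5 = 3, a contradiction.
So no integer satisfies both congruences.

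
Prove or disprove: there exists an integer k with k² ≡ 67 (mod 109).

Apply Euler's criterion with the prime 109: 67 is a quadratic residue iff 67^54 ≡ 1 (mod 109), and a non-residue iff it is ≡ −1.
Squaring successively (mod 109): 67^2 = 4489 ≡ 20; 67^4 ≡ 20² = 400 ≡ 73; 67^8 ≡ 73² = 5329 ≡ 97; 67^16 ≡ 97² = 9409 ≡ 35; 67^32 ≡ 35² = 1225 ≡ 26.
Since 54 = 32 + 16 + 4 + 2, 67^54 ≡ 26 · 35 · 73 · 20; multiplying out mod 109: 26·35 = 910 ≡ 38, then 38·73 = 2774 ≡ 49, then 49·20 = 980 ≡ 108. Thus 67^54 ≡ 108 ≡ −1 (mod 109).
By Euler's criterion 67 is a quadratic non-residue mod 109: no k satisfies k² ≡ 67 (mod 109).

There is no such integer.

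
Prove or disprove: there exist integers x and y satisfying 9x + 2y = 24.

x = 0, y = 12

9 and 2 are coprime, so 9x + 2y ranges over all of ℤ.
Dividing repeatedly: 9 = 4·2 + 1, 2 = 2·1 + 0.
Working back up the chain: 1 = 9 − 4·2. So 9·1 + 2·(-4) = 1.
Scaling by 24 gives the particular solution (x, y) = (24, -96).
The general solution is x = 24 + 2k, y = -96 − 9k; taking k = -12 gives the smaller pair x = 0, y = 12.
Check: 9·0 + 2·12 = 0 + 24 = 24. ✓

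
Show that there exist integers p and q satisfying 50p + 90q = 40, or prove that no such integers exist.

p = 8, q = -4

Every value of 50p + 90q is a multiple of gcd(50, 90) = 10; since 10 ∣ 40, solutions exist.
Dividing through by 10 reduces the equation to 5p + 9q = 4.
Euclidean algorithm: 9 = 1·5 + 4, 5 = 1·4 + 1, 4 = 4·1 + 0.
Working back up the chain: 1 = 5 − 1·4 = 5 − (9 − 1·5) = −9 + 2·5. So 5·2 + 9·(-1) = 1.
Multiplying through by 4: p = 2·4 = 8, q = (-1)·4 = -4 is a solution.
Indeed 50·8 + 90·(-4) = 400 − 360 = 40.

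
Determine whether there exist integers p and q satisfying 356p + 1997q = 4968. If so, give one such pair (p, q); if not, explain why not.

p = 1450, q = -256

Since gcd(356, 1997) = 1, every integer is an integer combination of 356 and 1997.
Euclidean algorithm: 1997 = 5·356 + 217, 356 = 1·217 + 139, 217 = 1·139 + 78, 139 = 1·78 + 61, 78 = 1·61 + 17, 61 = 3·17 + 10, 17 = 1·10 + 7, 10 = 1·7 + 3, 7 = 2·3 + 1, 3 = 3·1 + 0.
Working back up the chain: 1 = 7 − 2·3 = 7 − 2·(10 − 1·7) = −2·10 + 3·7 = −2·10 + 3·(17 − 1·10) = 3·17 − 5·10 = 3·17 − 5·(61 − 3·17) = −5·61 + 18·17 = −5·61 + 18·(78 − 1·61) = 18·78 − 23·61 = 18·78 − 23·(139 − 1·78) = −23·139 + 41·78 = −23·139 + 41·(217 − 1·139) = 41·217 − 64·139 = 41·217 − 64·(356 − 1·217) = −64·356 + 105·217 = −64·356 + 105·(1997 − 5·356) = 105·1997 − 589·356. So 356·(-589) + 1997·105 = 1.
Multiplying through by 4968: p = (-589)·4968 = -2926152, q = 105·4968 = 521640 is a solution.
The general solution is p = -2926152 + 1997k, q = 521640 − 356k; taking k = 1466 gives the smaller pair p = 1450, q = -256.
Indeed 356·1450 + 1997·(-256) = 516200 − 511232 = 4968.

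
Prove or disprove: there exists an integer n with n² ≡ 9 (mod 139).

Take n = 136. Then 136² = 18496 = 133·139 + 9, so 136² ≡ 9 (mod 139).

n = 136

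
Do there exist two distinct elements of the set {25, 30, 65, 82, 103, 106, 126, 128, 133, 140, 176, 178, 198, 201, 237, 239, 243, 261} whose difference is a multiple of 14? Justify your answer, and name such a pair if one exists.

Reduce each element mod 14: 25↦11, 30↦2, 65↦9, 82↦12, 103↦5, 106↦8, 126↦0, 128↦2, 133↦7, 140↦0, 176↦8, 178↦10, 198↦2, 201↦5, 237↦13, 239↦1, 243↦5, 261↦9. The residue 2 repeats (at 30 and 128), and 128 − 30 = 98 = 7·14.

Yes: 30 and 128.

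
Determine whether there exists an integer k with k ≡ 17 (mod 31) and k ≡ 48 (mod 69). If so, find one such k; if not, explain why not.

k = 48

gcd(31, 69) = 1, so the Chinese Remainder Theorem guarantees exactly one residue class mod 2139 satisfying both.
Write k = 17 + 31t and require 17 + 31t ≡ 48 (mod 69), i.e. 31t ≡ 31 (mod 69).
Note 31·49 = 1519 ≡ 1 (mod 69) (as 1519 − 1 = 22·69), so 31⁻¹ ≡ 49.
Therefore t ≡ 49·31 = 1519 ≡ 1 (mod 69).
Taking t = 1 gives k = 17 + 31·1 = 48.
Check: 48 mod 31 = 17, 48 mod 69 = 48. ✓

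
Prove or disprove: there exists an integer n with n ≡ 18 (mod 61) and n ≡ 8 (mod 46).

The moduli 61 and 46 are coprime, so by the Chinese Remainder Theorem a unique solution modulo 2806 exists.
Any solution of the first congruence is n = 18 + 61t; substituting into the second, 61t ≡ 8 − 18 ≡ 36 (mod 46).
61 ≡ 15 (mod 46), so this reads 15t ≡ 36 (mod 46). To invert 15 modulo 46: 46 = 3·15 + 1, 15 = 15·1 + 0, and unwinding, 1 = 46 − 3·15. Thus 15⁻¹ ≡ -3 ≡ 43 (mod 46).
Multiplying by 43: t ≡ 43·36 = 1548 ≡ 30 (mod 46).
Taking t = 30 gives n = 18 + 61·30 = 1848.
Indeed 1848 ≡ 18 (mod 61) and 1848 ≡ 8 (mod 46).

n = 1848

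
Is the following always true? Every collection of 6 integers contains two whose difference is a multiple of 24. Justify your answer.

Take the 6 consecutive integers 112, 113, …, 117: their residues mod 24 are all distinct because 6 ≤ 24.
The differences between them range over 1, …, 5, none of which is divisible by 24.

No; for instance {112, 113, 114, 115, 116, 117} is a counterexample.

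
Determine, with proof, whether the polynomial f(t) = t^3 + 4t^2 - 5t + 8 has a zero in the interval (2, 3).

No.

f(2) = 22 and f(3) = 56, both positive, so a sign-change argument is unavailable; we show f keeps this sign on the whole interval.
Shift to the endpoint 2: with t = 2 + u (0 < u < 1), one computes f(2 + u) = u^3 + 10u^2 + 23u + 22.
All 4 nonzero coefficients of this polynomial in u are positive; hence for u > 0 the value is a sum of positive terms (the constant 22 among them).
Therefore f(t) > 0 throughout (2, 3), and f has no zero there.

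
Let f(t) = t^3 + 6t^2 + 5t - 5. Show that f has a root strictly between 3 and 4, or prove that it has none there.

No such root exists.

f(3) = 91 and f(4) = 175, both positive, so a sign-change argument is unavailable; we show f keeps this sign on the whole interval.
Substitute t = 3 + u, where 0 < u < 1 on the interval. Expanding, f(3 + u) = u^3 + 15u^2 + 68u + 91.
All 4 nonzero coefficients of this polynomial in u are positive; hence for u > 0 the value is a sum of positive terms (the constant 91 among them).
So f is strictly positive on (3, 4); no root exists in the interval.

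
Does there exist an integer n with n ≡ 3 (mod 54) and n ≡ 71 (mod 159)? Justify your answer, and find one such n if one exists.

gcd(54, 159) = 3. If n ≡ 3 (mod 54) and n ≡ 71 (mod 159), then n ≡ 3 (mod 3) and n ≡ 71 (mod 3).
These are incompatible: 3 − 71 = -68 is not divisible by 3.
So no integer satisfies both congruences.

No, no such integer exists.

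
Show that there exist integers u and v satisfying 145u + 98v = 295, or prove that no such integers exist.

u = 73, v = -105

145 and 98 are coprime, so 145u + 98v ranges over all of ℤ.
Dividing repeatedly: 145 = 1·98 + 47, 98 = 2·47 + 4, 47 = 11·4 + 3, 4 = 1·3 + 1, 3 = 3·1 + 0.
Working back up the chain: 1 = 4 − 1·3 = 4 − (47 − 11·4) = −47 + 12·4 = −47 + 12·(98 − 2·47) = 12·98 − 25·47 = 12·98 − 25·(145 − 1·98) = −25·145 + 37·98. So 145·(-25) + 98·37 = 1.
Multiplying through by 295: u = (-25)·295 = -7375, v = 37·295 = 10915 is a solution.
The general solution is u = -7375 + 98k, v = 10915 − 145k; taking k = 76 gives the smaller pair u = 73, v = -105.
Indeed 145·73 + 98·(-105) = 10585 − 10290 = 295.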